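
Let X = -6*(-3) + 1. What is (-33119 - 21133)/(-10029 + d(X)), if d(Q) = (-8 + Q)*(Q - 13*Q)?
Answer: 6028/1393 ≈ 4.3273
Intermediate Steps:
X = 19 (X = 18 + 1 = 19)
d(Q) = -12*Q*(-8 + Q) (d(Q) = (-8 + Q)*(-12*Q) = -12*Q*(-8 + Q))
(-33119 - 21133)/(-10029 + d(X)) = (-33119 - 21133)/(-10029 + 12*19*(8 - 1*19)) = -54252/(-10029 + 12*19*(8 - 19)) = -54252/(-10029 + 12*19*(-11)) = -54252/(-10029 - 2508) = -54252/(-12537) = -54252*(-1/12537) = 6028/1393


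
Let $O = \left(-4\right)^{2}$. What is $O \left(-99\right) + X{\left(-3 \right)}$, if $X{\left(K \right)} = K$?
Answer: $-1587$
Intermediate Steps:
$O = 16$
$O \left(-99\right) + X{\left(-3 \right)} = 16 \left(-99\right) - 3 = -1584 - 3 = -1587$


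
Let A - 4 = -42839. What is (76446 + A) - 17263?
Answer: 16348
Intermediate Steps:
A = -42835 (A = 4 - 42839 = -42835)
(76446 + A) - 17263 = (76446 - 42835) - 17263 = 33611 - 17263 = 16348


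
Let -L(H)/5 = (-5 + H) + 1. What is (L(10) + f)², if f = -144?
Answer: 30276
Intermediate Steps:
L(H) = 20 - 5*H (L(H) = -5*((-5 + H) + 1) = -5*(-4 + H) = 20 - 5*H)
(L(10) + f)² = ((20 - 5*10) - 144)² = ((20 - 50) - 144)² = (-30 - 144)² = (-174)² = 30276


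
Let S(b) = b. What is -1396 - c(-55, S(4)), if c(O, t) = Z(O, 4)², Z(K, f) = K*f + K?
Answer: -77021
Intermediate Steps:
Z(K, f) = K + K*f
c(O, t) = 25*O² (c(O, t) = (O*(1 + 4))² = (O*5)² = (5*O)² = 25*O²)
-1396 - c(-55, S(4)) = -1396 - 25*(-55)² = -1396 - 25*3025 = -1396 - 1*75625 = -1396 - 75625 = -77021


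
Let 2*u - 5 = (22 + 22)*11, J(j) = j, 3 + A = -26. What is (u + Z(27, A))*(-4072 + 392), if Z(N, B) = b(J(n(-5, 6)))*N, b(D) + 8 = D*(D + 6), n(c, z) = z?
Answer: -7258800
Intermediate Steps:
A = -29 (A = -3 - 26 = -29)
b(D) = -8 + D*(6 + D) (b(D) = -8 + D*(D + 6) = -8 + D*(6 + D))
Z(N, B) = 64*N (Z(N, B) = (-8 + 6**2 + 6*6)*N = (-8 + 36 + 36)*N = 64*N)
u = 489/2 (u = 5/2 + ((22 + 22)*11)/2 = 5/2 + (44*11)/2 = 5/2 + (1/2)*484 = 5/2 + 242 = 489/2 ≈ 244.50)
(u + Z(27, A))*(-4072 + 392) = (489/2 + 64*27)*(-4072 + 392) = (489/2 + 1728)*(-3680) = (3945/2)*(-3680) = -7258800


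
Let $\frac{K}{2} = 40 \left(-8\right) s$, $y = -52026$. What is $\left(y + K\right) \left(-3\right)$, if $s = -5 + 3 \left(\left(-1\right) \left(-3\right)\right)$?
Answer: $163758$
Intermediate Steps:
$s = 4$ ($s = -5 + 3 \cdot 3 = -5 + 9 = 4$)
$K = -2560$ ($K = 2 \cdot 40 \left(-8\right) 4 = 2 \left(\left(-320\right) 4\right) = 2 \left(-1280\right) = -2560$)
$\left(y + K\right) \left(-3\right) = \left(-52026 - 2560\right) \left(-3\right) = \left(-54586\right) \left(-3\right) = 163758$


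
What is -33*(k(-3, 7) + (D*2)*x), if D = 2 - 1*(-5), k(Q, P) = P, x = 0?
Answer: -231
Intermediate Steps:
D = 7 (D = 2 + 5 = 7)
-33*(k(-3, 7) + (D*2)*x) = -33*(7 + (7*2)*0) = -33*(7 + 14*0) = -33*(7 + 0) = -33*7 = -231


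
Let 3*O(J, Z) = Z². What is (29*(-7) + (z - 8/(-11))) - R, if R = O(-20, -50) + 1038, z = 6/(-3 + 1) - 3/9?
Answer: -68539/33 ≈ -2076.9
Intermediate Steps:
z = -10/3 (z = 6/(-2) - 3*⅑ = 6*(-½) - ⅓ = -3 - ⅓ = -10/3 ≈ -3.3333)
O(J, Z) = Z²/3
R = 5614/3 (R = (⅓)*(-50)² + 1038 = (⅓)*2500 + 1038 = 2500/3 + 1038 = 5614/3 ≈ 1871.3)
(29*(-7) + (z - 8/(-11))) - R = (29*(-7) + (-10/3 - 8/(-11))) - 1*5614/3 = (-203 + (-10/3 - 8*(-1)/11)) - 5614/3 = (-203 + (-10/3 - 1*(-8/11))) - 5614/3 = (-203 + (-10/3 + 8/11)) - 5614/3 = (-203 - 86/33) - 5614/3 = -6785/33 - 5614/3 = -68539/33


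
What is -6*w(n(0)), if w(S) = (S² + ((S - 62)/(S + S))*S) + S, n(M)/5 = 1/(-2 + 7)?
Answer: 171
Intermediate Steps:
n(M) = 1 (n(M) = 5/(-2 + 7) = 5/5 = 5*(⅕) = 1)
w(S) = -31 + S² + 3*S/2 (w(S) = (S² + ((-62 + S)/((2*S)))*S) + S = (S² + ((-62 + S)*(1/(2*S)))*S) + S = (S² + ((-62 + S)/(2*S))*S) + S = (S² + (-31 + S/2)) + S = (-31 + S² + S/2) + S = -31 + S² + 3*S/2)
-6*w(n(0)) = -6*(-31 + 1² + (3/2)*1) = -6*(-31 + 1 + 3/2) = -6*(-57/2) = 171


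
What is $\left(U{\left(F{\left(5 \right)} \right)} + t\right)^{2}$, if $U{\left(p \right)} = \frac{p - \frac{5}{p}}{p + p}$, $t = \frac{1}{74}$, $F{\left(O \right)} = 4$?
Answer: $\frac{178929}{1401856} \approx 0.12764$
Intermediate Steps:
$t = \frac{1}{74} \approx 0.013514$
$U{\left(p \right)} = \frac{p - \frac{5}{p}}{2 p}$
$\left(U{\left(F{\left(5 \right)} \right)} + t\right)^{2} = \left(\frac{-5 + 4^{2}}{2 \cdot 16} + \frac{1}{74}\right)^{2} = \left(\frac{1}{2} \cdot \frac{1}{16} \left(-5 + 16\right) + \frac{1}{74}\right)^{2} = \left(\frac{1}{2} \cdot \frac{1}{16} \cdot 11 + \frac{1}{74}\right)^{2} = \left(\frac{11}{32} + \frac{1}{74}\right)^{2} = \left(\frac{423}{1184}\right)^{2} = \frac{178929}{1401856}$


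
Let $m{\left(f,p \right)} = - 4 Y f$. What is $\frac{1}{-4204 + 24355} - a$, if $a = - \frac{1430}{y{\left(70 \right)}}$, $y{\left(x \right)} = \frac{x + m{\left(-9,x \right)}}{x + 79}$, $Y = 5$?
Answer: $\frac{429357382}{503775} \approx 852.28$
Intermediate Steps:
$m{\left(f,p \right)} = - 20 f$ ($m{\left(f,p \right)} = \left(-4\right) 5 f = - 20 f$)
$y{\left(x \right)} = \frac{180 + x}{79 + x}$ ($y{\left(x \right)} = \frac{x - -180}{x + 79} = \frac{x + 180}{79 + x} = \frac{180 + x}{79 + x}$)
$a = - \frac{21307}{25}$ ($a = - \frac{1430}{\frac{1}{79 + 70} \left(180 + 70\right)} = - \frac{1430}{\frac{1}{149} \cdot 250} = - \frac{1430}{\frac{250}{149}} = \left(-1430\right) \frac{149}{250} = - \frac{21307}{25} \approx -852.28$)
$\frac{1}{-4204 + 24355} - a = \frac{1}{-4204 + 24355} - - \frac{21307}{25} = \frac{1}{20151} + \frac{21307}{25} = \frac{429357382}{503775}$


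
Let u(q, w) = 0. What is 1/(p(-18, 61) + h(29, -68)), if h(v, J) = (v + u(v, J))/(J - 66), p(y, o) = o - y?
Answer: 134/10557 ≈ 0.012693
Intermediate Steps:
h(v, J) = v/(-66 + J) (h(v, J) = (v + 0)/(J - 66) = v/(-66 + J))
1/(p(-18, 61) + h(29, -68)) = 1/((61 - 1*(-18)) + 29/(-66 - 68)) = 1/((61 + 18) + 29/(-134)) = 1/(79 + 29*(-1/134)) = 1/(79 - 29/134) = 1/(10557/134) = 134/10557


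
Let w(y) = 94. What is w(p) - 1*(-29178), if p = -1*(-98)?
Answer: 29272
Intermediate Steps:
p = 98
w(p) - 1*(-29178) = 94 - 1*(-29178) = 94 + 29178 = 29272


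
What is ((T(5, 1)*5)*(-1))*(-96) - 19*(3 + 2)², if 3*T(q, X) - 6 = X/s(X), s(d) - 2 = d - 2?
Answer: 645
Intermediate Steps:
s(d) = d (s(d) = 2 + (d - 2) = 2 + (-2 + d) = d)
T(q, X) = 7/3 (T(q, X) = 2 + (X/X)/3 = 2 + (⅓)*1 = 2 + ⅓ = 7/3)
((T(5, 1)*5)*(-1))*(-96) - 19*(3 + 2)² = (((7/3)*5)*(-1))*(-96) - 19*(3 + 2)² = ((35/3)*(-1))*(-96) - 19*5² = -35/3*(-96) - 19*25 = 1120 - 475 = 645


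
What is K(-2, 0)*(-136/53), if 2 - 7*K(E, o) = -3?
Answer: -680/371 ≈ -1.8329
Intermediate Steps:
K(E, o) = 5/7 (K(E, o) = 2/7 - 1/7*(-3) = 2/7 + 3/7 = 5/7)
K(-2, 0)*(-136/53) = 5*(-136/53)/7 = 5*(-136*1/53)/7 = (5/7)*(-136/53) = -680/371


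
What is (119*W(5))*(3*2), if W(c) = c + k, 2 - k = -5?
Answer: 8568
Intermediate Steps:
k = 7 (k = 2 - 1*(-5) = 2 + 5 = 7)
W(c) = 7 + c (W(c) = c + 7 = 7 + c)
(119*W(5))*(3*2) = (119*(7 + 5))*(3*2) = (119*12)*6 = 1428*6 = 8568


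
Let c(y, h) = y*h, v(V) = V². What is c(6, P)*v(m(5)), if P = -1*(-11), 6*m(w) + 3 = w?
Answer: 22/3 ≈ 7.3333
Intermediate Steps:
m(w) = -½ + w/6
P = 11
c(y, h) = h*y
c(6, P)*v(m(5)) = (11*6)*(-½ + (⅙)*5)² = 66*(-½ + ⅚)² = 66*(⅓)² = 66*(⅑) = 22/3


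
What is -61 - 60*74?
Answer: -4501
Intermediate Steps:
-61 - 60*74 = -61 - 4440 = -4501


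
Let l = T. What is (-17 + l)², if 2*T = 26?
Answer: 16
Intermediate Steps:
T = 13 (T = (½)*26 = 13)
l = 13
(-17 + l)² = (-17 + 13)² = (-4)² = 16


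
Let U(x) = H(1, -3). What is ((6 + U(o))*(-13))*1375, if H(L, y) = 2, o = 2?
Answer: -143000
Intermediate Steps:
U(x) = 2
((6 + U(o))*(-13))*1375 = ((6 + 2)*(-13))*1375 = (8*(-13))*1375 = -104*1375 = -143000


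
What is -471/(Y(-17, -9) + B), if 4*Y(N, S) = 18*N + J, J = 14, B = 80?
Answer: -471/7 ≈ -67.286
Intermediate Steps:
Y(N, S) = 7/2 + 9*N/2 (Y(N, S) = (18*N + 14)/4 = (14 + 18*N)/4 = 7/2 + 9*N/2)
-471/(Y(-17, -9) + B) = -471/((7/2 + (9/2)*(-17)) + 80) = -471/((7/2 - 153/2) + 80) = -471/(-73 + 80) = -471/7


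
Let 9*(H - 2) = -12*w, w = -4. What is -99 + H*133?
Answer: 2629/3 ≈ 876.33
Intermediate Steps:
H = 22/3 (H = 2 + (-12*(-4))/9 = 2 + (⅑)*48 = 2 + 16/3 = 22/3 ≈ 7.3333)
-99 + H*133 = -99 + (22/3)*133 = -99 + 2926/3 = 2629/3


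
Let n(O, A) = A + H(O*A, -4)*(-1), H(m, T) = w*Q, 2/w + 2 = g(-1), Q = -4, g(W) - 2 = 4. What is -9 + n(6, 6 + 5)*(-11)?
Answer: -152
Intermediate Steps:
g(W) = 6 (g(W) = 2 + 4 = 6)
w = 1/2 (w = 2/(-2 + 6) = 2/4 = 2*(1/4) = 1/2 ≈ 0.50000)
H(m, T) = -2 (H(m, T) = (1/2)*(-4) = -2)
n(O, A) = 2 + A (n(O, A) = A - 2*(-1) = A + 2 = 2 + A)
-9 + n(6, 6 + 5)*(-11) = -9 + (2 + (6 + 5))*(-11) = -9 + (2 + 11)*(-11) = -9 + 13*(-11) = -9 - 143 = -152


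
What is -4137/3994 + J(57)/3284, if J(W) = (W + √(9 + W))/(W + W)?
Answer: -13583911/13116296 + √66/374376 ≈ -1.0356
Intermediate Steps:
J(W) = (W + √(9 + W))/(2*W) (J(W) = (W + √(9 + W))/((2*W)) = (W + √(9 + W))*(1/(2*W)) = (W + √(9 + W))/(2*W))
-4137/3994 + J(57)/3284 = -4137/3994 + ((½)*(57 + √(9 + 57))/57)/3284 = -4137*1/3994 + ((½)*(1/57)*(57 + √66))*(1/3284) = -4137/3994 + (½ + √66/114)*(1/3284) = -4137/3994 + (1/6568 + √66/374376) = -13583911/13116296 + √66/374376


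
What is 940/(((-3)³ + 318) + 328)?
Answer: 940/619 ≈ 1.5186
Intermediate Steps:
940/(((-3)³ + 318) + 328) = 940/((-27 + 318) + 328) = 940/(291 + 328) = 940/619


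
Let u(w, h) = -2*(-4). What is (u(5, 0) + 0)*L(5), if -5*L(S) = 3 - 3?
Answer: 0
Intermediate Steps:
u(w, h) = 8
L(S) = 0 (L(S) = -(3 - 3)/5 = -1/5*0 = 0)
(u(5, 0) + 0)*L(5) = (8 + 0)*0 = 8*0 = 0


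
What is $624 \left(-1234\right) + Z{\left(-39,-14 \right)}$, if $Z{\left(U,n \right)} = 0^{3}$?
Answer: $-770016$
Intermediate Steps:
$Z{\left(U,n \right)} = 0$
$624 \left(-1234\right) + Z{\left(-39,-14 \right)} = 624 \left(-1234\right) + 0 = -770016 + 0 = -770016$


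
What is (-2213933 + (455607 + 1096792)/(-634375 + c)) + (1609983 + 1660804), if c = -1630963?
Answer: 2394129974253/2265338 ≈ 1.0569e+6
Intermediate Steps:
(-2213933 + (455607 + 1096792)/(-634375 + c)) + (1609983 + 1660804) = (-2213933 + (455607 + 1096792)/(-634375 - 1630963)) + (1609983 + 1660804) = (-2213933 + 1552399/(-2265338)) + 3270787 = (-2213933 + 1552399*(-1/2265338)) + 3270787 = (-2213933 - 1552399/2265338) + 3270787 = -5015308106753/2265338 + 3270787 = 2394129974253/2265338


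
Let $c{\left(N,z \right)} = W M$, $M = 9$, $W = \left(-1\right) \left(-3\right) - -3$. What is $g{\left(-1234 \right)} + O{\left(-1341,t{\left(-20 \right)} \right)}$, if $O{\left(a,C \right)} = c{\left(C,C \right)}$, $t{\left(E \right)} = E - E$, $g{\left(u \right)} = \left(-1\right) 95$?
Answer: $-41$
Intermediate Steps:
$W = 6$ ($W = 3 + 3 = 6$)
$g{\left(u \right)} = -95$
$t{\left(E \right)} = 0$
$c{\left(N,z \right)} = 54$ ($c{\left(N,z \right)} = 6 \cdot 9 = 54$)
$O{\left(a,C \right)} = 54$
$g{\left(-1234 \right)} + O{\left(-1341,t{\left(-20 \right)} \right)} = -95 + 54 = -41$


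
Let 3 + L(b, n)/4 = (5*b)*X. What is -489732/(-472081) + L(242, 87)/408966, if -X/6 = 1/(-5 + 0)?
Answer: 33836653098/32177513041 ≈ 1.0516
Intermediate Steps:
X = 6/5 (X = -6/(-5 + 0) = -6/(-5) = -6*(-1/5) = 6/5 ≈ 1.2000)
L(b, n) = -12 + 24*b (L(b, n) = -12 + 4*((5*b)*(6/5)) = -12 + 4*(6*b) = -12 + 24*b)
-489732/(-472081) + L(242, 87)/408966 = -489732/(-472081) + (-12 + 24*242)/408966 = -489732*(-1/472081) + (-12 + 5808)*(1/408966) = 489732/472081 + 5796*(1/408966) = 489732/472081 + 966/68161 = 33836653098/32177513041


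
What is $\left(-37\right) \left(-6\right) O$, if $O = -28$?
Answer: $-6216$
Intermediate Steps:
$\left(-37\right) \left(-6\right) O = \left(-37\right) \left(-6\right) \left(-28\right) = 222 \left(-28\right) = -6216$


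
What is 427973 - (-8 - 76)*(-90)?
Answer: 420413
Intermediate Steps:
427973 - (-8 - 76)*(-90) = 427973 - (-84)*(-90) = 427973 - 1*7560 = 427973 - 7560 = 420413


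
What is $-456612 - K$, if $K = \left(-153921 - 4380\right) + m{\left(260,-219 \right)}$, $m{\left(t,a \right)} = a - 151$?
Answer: $-297941$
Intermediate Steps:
$m{\left(t,a \right)} = -151 + a$
$K = -158671$ ($K = \left(-153921 - 4380\right) - 370 = -158301 - 370 = -158671$)
$-456612 - K = -456612 - -158671 = -456612 + 158671 = -297941$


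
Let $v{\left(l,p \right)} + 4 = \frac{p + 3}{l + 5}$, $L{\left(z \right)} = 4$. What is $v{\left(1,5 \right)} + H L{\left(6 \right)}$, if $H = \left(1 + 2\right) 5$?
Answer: $\frac{172}{3} \approx 57.333$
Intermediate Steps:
$v{\left(l,p \right)} = -4 + \frac{3 + p}{5 + l}$ ($v{\left(l,p \right)} = -4 + \frac{p + 3}{l + 5} = -4 + \frac{3 + p}{5 + l}$)
$H = 15$ ($H = 3 \cdot 5 = 15$)
$v{\left(1,5 \right)} + H L{\left(6 \right)} = \frac{-17 + 5 - 4}{5 + 1} + 15 \cdot 4 = \frac{-17 + 5 - 4}{6} + 60 = \frac{1}{6} \left(-16\right) + 60 = - \frac{8}{3} + 60 = \frac{172}{3}$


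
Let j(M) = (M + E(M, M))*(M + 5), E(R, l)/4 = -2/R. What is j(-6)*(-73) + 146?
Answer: -584/3 ≈ -194.67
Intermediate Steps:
E(R, l) = -8/R (E(R, l) = 4*(-2/R) = -8/R)
j(M) = (5 + M)*(M - 8/M) (j(M) = (M - 8/M)*(M + 5) = (M - 8/M)*(5 + M) = (5 + M)*(M - 8/M))
j(-6)*(-73) + 146 = (-8 + (-6)**2 - 40/(-6) + 5*(-6))*(-73) + 146 = (-8 + 36 - 40*(-1/6) - 30)*(-73) + 146 = (-8 + 36 + 20/3 - 30)*(-73) + 146 = (14/3)*(-73) + 146 = -1022/3 + 146 = -584/3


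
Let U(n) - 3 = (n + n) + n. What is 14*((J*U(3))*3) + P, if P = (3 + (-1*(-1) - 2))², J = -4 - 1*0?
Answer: -2012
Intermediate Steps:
J = -4 (J = -4 + 0 = -4)
U(n) = 3 + 3*n (U(n) = 3 + ((n + n) + n) = 3 + (2*n + n) = 3 + 3*n)
P = 4 (P = (3 + (1 - 2))² = (3 - 1)² = 2² = 4)
14*((J*U(3))*3) + P = 14*(-4*(3 + 3*3)*3) + 4 = 14*(-4*(3 + 9)*3) + 4 = 14*(-4*12*3) + 4 = 14*(-48*3) + 4 = 14*(-144) + 4 = -2016 + 4 = -2012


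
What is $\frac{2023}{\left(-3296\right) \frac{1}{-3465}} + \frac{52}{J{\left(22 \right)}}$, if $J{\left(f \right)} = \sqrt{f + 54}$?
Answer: $\frac{7009695}{3296} + \frac{26 \sqrt{19}}{19} \approx 2132.7$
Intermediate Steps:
$J{\left(f \right)} = \sqrt{54 + f}$
$\frac{2023}{\left(-3296\right) \frac{1}{-3465}} + \frac{52}{J{\left(22 \right)}} = \frac{2023}{\left(-3296\right) \frac{1}{-3465}} + \frac{52}{\sqrt{54 + 22}} = \frac{2023}{\left(-3296\right) \left(- \frac{1}{3465}\right)} + \frac{52}{\sqrt{76}} = \frac{2023}{\frac{3296}{3465}} + \frac{52}{2 \sqrt{19}} = 2023 \cdot \frac{3465}{3296} + 52 \frac{\sqrt{19}}{38} = \frac{7009695}{3296} + \frac{26 \sqrt{19}}{19}$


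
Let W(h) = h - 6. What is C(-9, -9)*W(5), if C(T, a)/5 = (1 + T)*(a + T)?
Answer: -720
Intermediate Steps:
W(h) = -6 + h
C(T, a) = 5*(1 + T)*(T + a) (C(T, a) = 5*((1 + T)*(a + T)) = 5*((1 + T)*(T + a)) = 5*(1 + T)*(T + a))
C(-9, -9)*W(5) = (5*(-9) + 5*(-9) + 5*(-9)**2 + 5*(-9)*(-9))*(-6 + 5) = (-45 - 45 + 5*81 + 405)*(-1) = (-45 - 45 + 405 + 405)*(-1) = 720*(-1) = -720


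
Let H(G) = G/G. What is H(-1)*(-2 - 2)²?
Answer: 16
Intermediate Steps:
H(G) = 1
H(-1)*(-2 - 2)² = 1*(-2 - 2)² = 1*(-4)² = 1*16 = 16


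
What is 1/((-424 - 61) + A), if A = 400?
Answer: -1/85 ≈ -0.011765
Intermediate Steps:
1/((-424 - 61) + A) = 1/((-424 - 61) + 400) = 1/(-485 + 400) = 1/(-85) = -1/85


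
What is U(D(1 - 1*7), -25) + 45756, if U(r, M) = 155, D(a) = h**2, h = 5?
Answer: 45911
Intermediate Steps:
D(a) = 25 (D(a) = 5**2 = 25)
U(D(1 - 1*7), -25) + 45756 = 155 + 45756 = 45911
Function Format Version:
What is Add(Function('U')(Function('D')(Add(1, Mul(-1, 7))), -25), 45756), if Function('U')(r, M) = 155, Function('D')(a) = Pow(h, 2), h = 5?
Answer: 45911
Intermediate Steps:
Function('D')(a) = 25 (Function('D')(a) = Pow(5, 2) = 25)
Add(Function('U')(Function('D')(Add(1, Mul(-1, 7))), -25), 45756) = Add(155, 45756) = 45911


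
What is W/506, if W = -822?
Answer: -411/253 ≈ -1.6245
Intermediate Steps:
W/506 = -822/506 = -822*1/506 = -411/253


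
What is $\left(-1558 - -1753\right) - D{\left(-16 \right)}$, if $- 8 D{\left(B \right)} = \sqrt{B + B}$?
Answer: $195 + \frac{i \sqrt{2}}{2} \approx 195.0 + 0.70711 i$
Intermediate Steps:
$D{\left(B \right)} = - \frac{\sqrt{2} \sqrt{B}}{8}$ ($D{\left(B \right)} = - \frac{\sqrt{B + B}}{8} = - \frac{\sqrt{2 B}}{8} = - \frac{\sqrt{2} \sqrt{B}}{8}$)
$\left(-1558 - -1753\right) - D{\left(-16 \right)} = \left(-1558 - -1753\right) - - \frac{\sqrt{2} \sqrt{-16}}{8} = \left(-1558 + 1753\right) - - \frac{\sqrt{2} \cdot 4 i}{8} = 195 - - \frac{i \sqrt{2}}{2} = 195 + \frac{i \sqrt{2}}{2}$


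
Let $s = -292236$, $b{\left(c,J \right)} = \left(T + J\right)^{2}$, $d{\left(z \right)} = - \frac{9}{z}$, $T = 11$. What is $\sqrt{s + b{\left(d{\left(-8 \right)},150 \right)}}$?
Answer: $7 i \sqrt{5435} \approx 516.06 i$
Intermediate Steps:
$b{\left(c,J \right)} = \left(11 + J\right)^{2}$
$\sqrt{s + b{\left(d{\left(-8 \right)},150 \right)}} = \sqrt{-292236 + \left(11 + 150\right)^{2}} = \sqrt{-292236 + 161^{2}} = \sqrt{-292236 + 25921} = \sqrt{-266315} = 7 i \sqrt{5435}$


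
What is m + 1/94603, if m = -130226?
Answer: -12319770277/94603 ≈ -1.3023e+5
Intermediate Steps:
m + 1/94603 = -130226 + 1/94603 = -12319770277/94603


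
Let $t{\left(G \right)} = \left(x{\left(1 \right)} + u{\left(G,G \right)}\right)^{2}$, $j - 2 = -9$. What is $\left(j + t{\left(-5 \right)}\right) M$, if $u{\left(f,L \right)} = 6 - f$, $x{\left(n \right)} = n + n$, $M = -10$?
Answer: $-1620$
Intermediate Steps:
$j = -7$ ($j = 2 - 9 = -7$)
$x{\left(n \right)} = 2 n$
$t{\left(G \right)} = \left(8 - G\right)^{2}$ ($t{\left(G \right)} = \left(2 \cdot 1 - \left(-6 + G\right)\right)^{2} = \left(2 - \left(-6 + G\right)\right)^{2} = \left(8 - G\right)^{2}$)
$\left(j + t{\left(-5 \right)}\right) M = \left(-7 + \left(-8 - 5\right)^{2}\right) \left(-10\right) = \left(-7 + \left(-13\right)^{2}\right) \left(-10\right) = \left(-7 + 169\right) \left(-10\right) = 162 \left(-10\right) = -1620$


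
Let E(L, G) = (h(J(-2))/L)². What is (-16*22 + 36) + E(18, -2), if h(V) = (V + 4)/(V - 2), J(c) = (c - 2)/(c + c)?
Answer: -102359/324 ≈ -315.92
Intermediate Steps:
J(c) = (-2 + c)/(2*c) (J(c) = (-2 + c)/((2*c)) = (-2 + c)*(1/(2*c)) = (-2 + c)/(2*c))
h(V) = (4 + V)/(-2 + V)
E(L, G) = 25/L² (E(L, G) = (((4 + (½)*(-2 - 2)/(-2))/(-2 + (½)*(-2 - 2)/(-2)))/L)² = (((4 + (½)*(-½)*(-4))/(-2 + (½)*(-½)*(-4)))/L)² = (((4 + 1)/(-2 + 1))/L)² = ((5/(-1))/L)² = ((-1*5)/L)² = (-5/L)² = 25/L²)
(-16*22 + 36) + E(18, -2) = (-16*22 + 36) + 25/18² = (-352 + 36) + 25*(1/324) = -316 + 25/324 = -102359/324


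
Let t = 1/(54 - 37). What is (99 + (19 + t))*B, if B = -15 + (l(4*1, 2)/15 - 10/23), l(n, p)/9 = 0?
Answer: -712485/391 ≈ -1822.2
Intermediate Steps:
l(n, p) = 0 (l(n, p) = 9*0 = 0)
B = -355/23 (B = -15 + (0/15 - 10/23) = -15 + (0*(1/15) - 10*1/23) = -15 + (0 - 10/23) = -15 - 10/23 = -355/23 ≈ -15.435)
t = 1/17 ≈ 0.058824
(99 + (19 + t))*B = (99 + (19 + 1/17))*(-355/23) = (99 + 324/17)*(-355/23) = (2007/17)*(-355/23) = -712485/391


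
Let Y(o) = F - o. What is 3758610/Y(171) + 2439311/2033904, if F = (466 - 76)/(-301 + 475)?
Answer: -110841483750863/4976963088 ≈ -22271.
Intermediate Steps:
F = 65/29 (F = 390/174 = 390*(1/174) = 65/29 ≈ 2.2414)
Y(o) = 65/29 - o
3758610/Y(171) + 2439311/2033904 = 3758610/(65/29 - 1*171) + 2439311/2033904 = 3758610/(65/29 - 171) + 2439311*(1/2033904) = 3758610/(-4894/29) + 2439311/2033904 = 3758610*(-29/4894) + 2439311/2033904 = -54499845/2447 + 2439311/2033904 = -110841483750863/4976963088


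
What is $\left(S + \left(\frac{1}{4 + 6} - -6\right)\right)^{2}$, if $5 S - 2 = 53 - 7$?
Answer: $\frac{24649}{100} \approx 246.49$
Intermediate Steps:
$S = \frac{48}{5}$ ($S = \frac{2}{5} + \frac{53 - 7}{5} = \frac{2}{5} + \frac{1}{5} \cdot 46 = \frac{2}{5} + \frac{46}{5} = \frac{48}{5} \approx 9.6$)
$\left(S + \left(\frac{1}{4 + 6} - -6\right)\right)^{2} = \left(\frac{48}{5} + \left(\frac{1}{4 + 6} - -6\right)\right)^{2} = \left(\frac{48}{5} + \left(\frac{1}{10} + 6\right)\right)^{2} = \left(\frac{48}{5} + \frac{61}{10}\right)^{2} = \left(\frac{157}{10}\right)^{2} = \frac{24649}{100}$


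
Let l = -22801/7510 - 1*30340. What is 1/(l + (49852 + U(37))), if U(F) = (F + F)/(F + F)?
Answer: 7510/146519829 ≈ 5.1256e-5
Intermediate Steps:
U(F) = 1 (U(F) = (2*F)/((2*F)) = (2*F)*(1/(2*F)) = 1)
l = -227876201/7510 (l = -22801*1/7510 - 30340 = -22801/7510 - 30340 = -227876201/7510 ≈ -30343.)
1/(l + (49852 + U(37))) = 1/(-227876201/7510 + (49852 + 1)) = 1/(-227876201/7510 + 49853) = 1/(146519829/7510) = 7510/146519829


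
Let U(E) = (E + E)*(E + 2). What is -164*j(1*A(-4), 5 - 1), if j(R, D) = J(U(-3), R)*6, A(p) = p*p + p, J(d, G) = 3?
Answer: -2952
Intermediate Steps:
U(E) = 2*E*(2 + E) (U(E) = (2*E)*(2 + E) = 2*E*(2 + E))
A(p) = p + p² (A(p) = p² + p = p + p²)
j(R, D) = 18 (j(R, D) = 3*6 = 18)
-164*j(1*A(-4), 5 - 1) = -164*18 = -2952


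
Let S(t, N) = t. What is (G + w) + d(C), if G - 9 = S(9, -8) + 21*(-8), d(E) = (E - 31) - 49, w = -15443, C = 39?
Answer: -15634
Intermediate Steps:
d(E) = -80 + E (d(E) = (-31 + E) - 49 = -80 + E)
G = -150 (G = 9 + (9 + 21*(-8)) = 9 + (9 - 168) = 9 - 159 = -150)
(G + w) + d(C) = (-150 - 15443) + (-80 + 39) = -15593 - 41 = -15634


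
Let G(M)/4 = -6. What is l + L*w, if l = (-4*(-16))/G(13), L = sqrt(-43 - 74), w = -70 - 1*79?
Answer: -8/3 - 447*I*sqrt(13) ≈ -2.6667 - 1611.7*I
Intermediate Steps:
w = -149 (w = -70 - 79 = -149)
G(M) = -24 (G(M) = 4*(-6) = -24)
L = 3*I*sqrt(13) (L = sqrt(-117) = 3*I*sqrt(13) ≈ 10.817*I)
l = -8/3 (l = -4*(-16)/(-24) = 64*(-1/24) = -8/3 ≈ -2.6667)
l + L*w = -8/3 + (3*I*sqrt(13))*(-149) = -8/3 - 447*I*sqrt(13)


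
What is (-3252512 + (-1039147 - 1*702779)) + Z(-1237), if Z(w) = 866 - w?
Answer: -4992335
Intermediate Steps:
(-3252512 + (-1039147 - 1*702779)) + Z(-1237) = (-3252512 + (-1039147 - 1*702779)) + (866 - 1*(-1237)) = (-3252512 + (-1039147 - 702779)) + (866 + 1237) = (-3252512 - 1741926) + 2103 = -4994438 + 2103 = -4992335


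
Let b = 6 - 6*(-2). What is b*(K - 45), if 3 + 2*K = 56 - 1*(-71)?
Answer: 306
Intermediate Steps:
K = 62 (K = -3/2 + (56 - 1*(-71))/2 = -3/2 + (56 + 71)/2 = -3/2 + (½)*127 = -3/2 + 127/2 = 62)
b = 18 (b = 6 + 12 = 18)
b*(K - 45) = 18*(62 - 45) = 18*17 = 306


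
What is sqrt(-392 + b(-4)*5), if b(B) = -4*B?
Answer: 2*I*sqrt(78) ≈ 17.664*I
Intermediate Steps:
sqrt(-392 + b(-4)*5) = sqrt(-392 - 4*(-4)*5) = sqrt(-392 + 16*5) = sqrt(-392 + 80) = sqrt(-312) = 2*I*sqrt(78)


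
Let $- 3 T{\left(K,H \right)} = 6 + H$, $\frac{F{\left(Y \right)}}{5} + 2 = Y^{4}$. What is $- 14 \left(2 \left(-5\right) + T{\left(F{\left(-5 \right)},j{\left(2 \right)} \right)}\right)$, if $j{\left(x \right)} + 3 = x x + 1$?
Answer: $\frac{532}{3} \approx 177.33$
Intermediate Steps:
$F{\left(Y \right)} = -10 + 5 Y^{4}$
$j{\left(x \right)} = -2 + x^{2}$ ($j{\left(x \right)} = -3 + \left(x x + 1\right) = -3 + \left(x^{2} + 1\right) = -3 + \left(1 + x^{2}\right) = -2 + x^{2}$)
$T{\left(K,H \right)} = -2 - \frac{H}{3}$ ($T{\left(K,H \right)} = - \frac{6 + H}{3} = -2 - \frac{H}{3}$)
$- 14 \left(2 \left(-5\right) + T{\left(F{\left(-5 \right)},j{\left(2 \right)} \right)}\right) = - 14 \left(2 \left(-5\right) - \left(2 + \frac{-2 + 2^{2}}{3}\right)\right) = - 14 \left(-10 - \left(2 + \frac{-2 + 4}{3}\right)\right) = - 14 \left(-10 - \frac{8}{3}\right) = \left(-14\right) \left(- \frac{38}{3}\right) = \frac{532}{3}$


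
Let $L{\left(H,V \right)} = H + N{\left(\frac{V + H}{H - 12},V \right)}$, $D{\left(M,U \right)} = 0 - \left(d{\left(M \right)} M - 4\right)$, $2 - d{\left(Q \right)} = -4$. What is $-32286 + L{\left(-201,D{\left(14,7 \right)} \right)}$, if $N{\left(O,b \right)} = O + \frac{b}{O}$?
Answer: $- \frac{1947994970}{59853} \approx -32546.0$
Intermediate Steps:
$d{\left(Q \right)} = 6$ ($d{\left(Q \right)} = 2 - -4 = 2 + 4 = 6$)
$D{\left(M,U \right)} = 4 - 6 M$ ($D{\left(M,U \right)} = 0 - \left(6 M - 4\right) = 0 - \left(-4 + 6 M\right) = 4 - 6 M$)
$L{\left(H,V \right)} = H + \frac{H + V}{-12 + H} + \frac{V \left(-12 + H\right)}{H + V}$ ($L{\left(H,V \right)} = H + \left(\frac{V + H}{H - 12} + \frac{V}{\left(V + H\right) \frac{1}{H - 12}}\right) = H + \left(\frac{H + V}{-12 + H} + \frac{V}{\left(H + V\right) \frac{1}{-12 + H}}\right) = H + \left(\frac{H + V}{-12 + H} + \frac{V}{\frac{1}{-12 + H} \left(H + V\right)}\right) = H + \left(\frac{H + V}{-12 + H} + V \frac{-12 + H}{H + V}\right) = H + \left(\frac{H + V}{-12 + H} + \frac{V \left(-12 + H\right)}{H + V}\right) = H + \frac{H + V}{-12 + H} + \frac{V \left(-12 + H\right)}{H + V}$)
$-32286 + L{\left(-201,D{\left(14,7 \right)} \right)} = -32286 + \frac{\left(-201 + \left(4 - 84\right)\right)^{2} + \left(4 - 84\right) \left(-12 - 201\right)^{2} - 201 \left(-12 - 201\right) \left(-201 + \left(4 - 84\right)\right)}{\left(-12 - 201\right) \left(-201 + \left(4 - 84\right)\right)} = -32286 + \frac{\left(-201 + \left(4 - 84\right)\right)^{2} + \left(4 - 84\right) \left(-213\right)^{2} - - 42813 \left(-201 + \left(4 - 84\right)\right)}{\left(-213\right) \left(-201 + \left(4 - 84\right)\right)} = -32286 - \frac{\left(-201 - 80\right)^{2} - 3629520 - - 42813 \left(-201 - 80\right)}{213 \left(-201 - 80\right)} = -32286 - \frac{\left(-281\right)^{2} - 3629520 - \left(-42813\right) \left(-281\right)}{213 \left(-281\right)} = -32286 - - \frac{78961 - 3629520 - 12030453}{59853} = -32286 - \left(- \frac{1}{59853}\right) \left(-15581012\right) = -32286 - \frac{15581012}{59853} = - \frac{1947994970}{59853}$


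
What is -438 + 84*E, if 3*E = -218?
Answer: -6542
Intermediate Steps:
E = -218/3 (E = (1/3)*(-218) = -218/3 ≈ -72.667)
-438 + 84*E = -438 + 84*(-218/3) = -438 - 6104 = -6542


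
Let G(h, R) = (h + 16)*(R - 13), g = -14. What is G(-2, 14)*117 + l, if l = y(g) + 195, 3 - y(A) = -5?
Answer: 1841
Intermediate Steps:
y(A) = 8 (y(A) = 3 - 1*(-5) = 3 + 5 = 8)
l = 203 (l = 8 + 195 = 203)
G(h, R) = (-13 + R)*(16 + h) (G(h, R) = (16 + h)*(-13 + R) = (-13 + R)*(16 + h))
G(-2, 14)*117 + l = (-208 - 13*(-2) + 16*14 + 14*(-2))*117 + 203 = (-208 + 26 + 224 - 28)*117 + 203 = 14*117 + 203 = 1638 + 203 = 1841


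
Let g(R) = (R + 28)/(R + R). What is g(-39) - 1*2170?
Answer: -169249/78 ≈ -2169.9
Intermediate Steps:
g(R) = (28 + R)/(2*R) (g(R) = (28 + R)/((2*R)) = (28 + R)*(1/(2*R)) = (28 + R)/(2*R))
g(-39) - 1*2170 = (½)*(28 - 39)/(-39) - 1*2170 = (½)*(-1/39)*(-11) - 2170 = 11/78 - 2170 = -169249/78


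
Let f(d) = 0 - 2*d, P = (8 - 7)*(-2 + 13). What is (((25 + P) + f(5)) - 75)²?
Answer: 2401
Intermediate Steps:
P = 11 (P = 1*11 = 11)
f(d) = -2*d
(((25 + P) + f(5)) - 75)² = (((25 + 11) - 2*5) - 75)² = ((36 - 10) - 75)² = (26 - 75)² = (-49)² = 2401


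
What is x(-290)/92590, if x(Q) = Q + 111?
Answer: -179/92590 ≈ -0.0019333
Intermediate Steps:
x(Q) = 111 + Q
x(-290)/92590 = (111 - 290)/92590 = -179*1/92590 = -179/92590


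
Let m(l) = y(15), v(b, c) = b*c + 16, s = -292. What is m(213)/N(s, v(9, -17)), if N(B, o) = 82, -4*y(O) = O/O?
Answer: -1/328 ≈ -0.0030488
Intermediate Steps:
y(O) = -1/4 (y(O) = -O/(4*O) = -1/4*1 = -1/4)
v(b, c) = 16 + b*c
m(l) = -1/4
m(213)/N(s, v(9, -17)) = -1/4/82 = -1/4*1/82 = -1/328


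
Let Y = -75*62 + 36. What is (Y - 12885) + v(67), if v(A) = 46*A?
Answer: -14417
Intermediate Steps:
Y = -4614 (Y = -4650 + 36 = -4614)
(Y - 12885) + v(67) = (-4614 - 12885) + 46*67 = -17499 + 3082 = -14417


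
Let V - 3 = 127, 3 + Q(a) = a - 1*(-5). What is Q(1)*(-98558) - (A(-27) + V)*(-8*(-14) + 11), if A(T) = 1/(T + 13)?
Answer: -4363173/14 ≈ -3.1166e+5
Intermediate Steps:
Q(a) = 2 + a (Q(a) = -3 + (a - 1*(-5)) = -3 + (a + 5) = -3 + (5 + a) = 2 + a)
A(T) = 1/(13 + T)
V = 130 (V = 3 + 127 = 130)
Q(1)*(-98558) - (A(-27) + V)*(-8*(-14) + 11) = (2 + 1)*(-98558) - (1/(13 - 27) + 130)*(-8*(-14) + 11) = 3*(-98558) - (1/(-14) + 130)*(112 + 11) = -295674 - (-1/14 + 130)*123 = -295674 - 1819*123/14 = -295674 - 1*223737/14 = -295674 - 223737/14 = -4363173/14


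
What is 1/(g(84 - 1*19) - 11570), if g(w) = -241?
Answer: -1/11811 ≈ -8.4667e-5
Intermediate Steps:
1/(g(84 - 1*19) - 11570) = 1/(-241 - 11570) = 1/(-11811) = -1/11811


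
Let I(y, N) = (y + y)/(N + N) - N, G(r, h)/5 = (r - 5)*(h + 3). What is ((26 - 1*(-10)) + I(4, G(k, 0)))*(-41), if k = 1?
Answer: -58999/15 ≈ -3933.3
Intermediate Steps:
G(r, h) = 5*(-5 + r)*(3 + h) (G(r, h) = 5*((r - 5)*(h + 3)) = 5*((-5 + r)*(3 + h)) = 5*(-5 + r)*(3 + h))
I(y, N) = -N + y/N (I(y, N) = (2*y)/((2*N)) - N = (2*y)*(1/(2*N)) - N = y/N - N = -N + y/N)
((26 - 1*(-10)) + I(4, G(k, 0)))*(-41) = ((26 - 1*(-10)) + (-(-75 - 25*0 + 15*1 + 5*0*1) + 4/(-75 - 25*0 + 15*1 + 5*0*1)))*(-41) = ((26 + 10) + (-(-75 + 0 + 15 + 0) + 4/(-75 + 0 + 15 + 0)))*(-41) = (36 + (-1*(-60) + 4/(-60)))*(-41) = (36 + (60 + 4*(-1/60)))*(-41) = (36 + (60 - 1/15))*(-41) = (36 + 899/15)*(-41) = (1439/15)*(-41) = -58999/15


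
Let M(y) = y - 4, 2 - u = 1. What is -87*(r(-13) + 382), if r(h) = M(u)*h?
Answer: -36627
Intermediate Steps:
u = 1 (u = 2 - 1*1 = 2 - 1 = 1)
M(y) = -4 + y
r(h) = -3*h (r(h) = (-4 + 1)*h = -3*h)
-87*(r(-13) + 382) = -87*(-3*(-13) + 382) = -87*(39 + 382) = -87*421 = -36627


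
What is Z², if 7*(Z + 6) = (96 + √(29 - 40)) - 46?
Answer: (8 + I*√11)²/49 ≈ 1.0816 + 1.083*I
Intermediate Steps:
Z = 8/7 + I*√11/7 (Z = -6 + ((96 + √(29 - 40)) - 46)/7 = -6 + ((96 + √(-11)) - 46)/7 = -6 + ((96 + I*√11) - 46)/7 = -6 + (50 + I*√11)/7 = -6 + (50/7 + I*√11/7) = 8/7 + I*√11/7 ≈ 1.1429 + 0.4738*I)
Z² = (8/7 + I*√11/7)²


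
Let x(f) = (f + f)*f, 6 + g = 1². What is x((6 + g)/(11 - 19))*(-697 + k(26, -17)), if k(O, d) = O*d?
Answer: -1139/32 ≈ -35.594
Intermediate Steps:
g = -5 (g = -6 + 1² = -6 + 1 = -5)
x(f) = 2*f² (x(f) = (2*f)*f = 2*f²)
x((6 + g)/(11 - 19))*(-697 + k(26, -17)) = (2*((6 - 5)/(11 - 19))²)*(-697 + 26*(-17)) = (2*(1/(-8))²)*(-697 - 442) = (2*(1*(-⅛))²)*(-1139) = (2*(-⅛)²)*(-1139) = (2*(1/64))*(-1139) = (1/32)*(-1139) = -1139/32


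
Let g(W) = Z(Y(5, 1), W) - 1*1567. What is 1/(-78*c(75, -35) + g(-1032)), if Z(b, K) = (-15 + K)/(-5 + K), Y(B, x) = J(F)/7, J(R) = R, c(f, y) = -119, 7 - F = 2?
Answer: 1037/8001502 ≈ 0.00012960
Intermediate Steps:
F = 5 (F = 7 - 1*2 = 7 - 2 = 5)
Y(B, x) = 5/7
Z(b, K) = (-15 + K)/(-5 + K)
g(W) = -1567 + (-15 + W)/(-5 + W) (g(W) = (-15 + W)/(-5 + W) - 1*1567 = (-15 + W)/(-5 + W) - 1567 = -1567 + (-15 + W)/(-5 + W))
1/(-78*c(75, -35) + g(-1032)) = 1/(-78*(-119) + 2*(3910 - 783*(-1032))/(-5 - 1032)) = 1/(9282 + 2*(3910 + 808056)/(-1037)) = 1/(9282 + 2*(-1/1037)*811966) = 1/(9282 - 1623932/1037) = 1/(8001502/1037) = 1037/8001502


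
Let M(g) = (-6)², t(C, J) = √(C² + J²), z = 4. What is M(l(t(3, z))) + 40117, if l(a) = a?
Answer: 40153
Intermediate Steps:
M(g) = 36
M(l(t(3, z))) + 40117 = 36 + 40117 = 40153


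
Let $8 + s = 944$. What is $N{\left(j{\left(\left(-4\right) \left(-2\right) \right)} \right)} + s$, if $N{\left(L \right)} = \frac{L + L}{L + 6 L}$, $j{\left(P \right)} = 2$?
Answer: $\frac{6554}{7} \approx 936.29$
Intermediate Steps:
$s = 936$ ($s = -8 + 944 = 936$)
$N{\left(L \right)} = \frac{2}{7}$ ($N{\left(L \right)} = \frac{2 L}{7 L} = 2 L \frac{1}{7 L} = \frac{2}{7}$)
$N{\left(j{\left(\left(-4\right) \left(-2\right) \right)} \right)} + s = \frac{2}{7} + 936 = \frac{6554}{7}$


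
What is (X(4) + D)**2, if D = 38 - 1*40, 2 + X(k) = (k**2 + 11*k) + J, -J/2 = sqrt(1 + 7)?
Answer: 3168 - 448*sqrt(2) ≈ 2534.4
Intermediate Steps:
J = -4*sqrt(2) (J = -2*sqrt(1 + 7) = -4*sqrt(2) ≈ -5.6569)
X(k) = -2 + k**2 - 4*sqrt(2) + 11*k (X(k) = -2 + ((k**2 + 11*k) - 4*sqrt(2)) = -2 + (k**2 - 4*sqrt(2) + 11*k) = -2 + k**2 - 4*sqrt(2) + 11*k)
D = -2 (D = 38 - 40 = -2)
(X(4) + D)**2 = ((-2 + 4**2 - 4*sqrt(2) + 11*4) - 2)**2 = ((-2 + 16 - 4*sqrt(2) + 44) - 2)**2 = ((58 - 4*sqrt(2)) - 2)**2 = (56 - 4*sqrt(2))**2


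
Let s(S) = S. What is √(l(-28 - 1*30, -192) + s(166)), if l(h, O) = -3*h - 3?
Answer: √337 ≈ 18.358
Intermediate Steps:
l(h, O) = -3 - 3*h
√(l(-28 - 1*30, -192) + s(166)) = √((-3 - 3*(-28 - 1*30)) + 166) = √((-3 - 3*(-28 - 30)) + 166) = √((-3 - 3*(-58)) + 166) = √((-3 + 174) + 166) = √(171 + 166) = √337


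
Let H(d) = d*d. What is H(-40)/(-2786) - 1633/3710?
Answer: -748967/738290 ≈ -1.0145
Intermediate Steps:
H(d) = d**2
H(-40)/(-2786) - 1633/3710 = (-40)**2/(-2786) - 1633/3710 = 1600*(-1/2786) - 1633*1/3710 = -800/1393 - 1633/3710 = -748967/738290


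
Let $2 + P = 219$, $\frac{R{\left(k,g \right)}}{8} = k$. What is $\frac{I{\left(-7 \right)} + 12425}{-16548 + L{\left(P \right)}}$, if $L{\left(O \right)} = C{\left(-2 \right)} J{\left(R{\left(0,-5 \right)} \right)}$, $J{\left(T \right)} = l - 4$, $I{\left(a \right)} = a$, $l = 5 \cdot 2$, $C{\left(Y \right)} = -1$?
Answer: $- \frac{6209}{8277} \approx -0.75015$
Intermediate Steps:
$R{\left(k,g \right)} = 8 k$
$P = 217$ ($P = -2 + 219 = 217$)
$l = 10$
$J{\left(T \right)} = 6$ ($J{\left(T \right)} = 10 - 4 = 6$)
$L{\left(O \right)} = -6$ ($L{\left(O \right)} = \left(-1\right) 6 = -6$)
$\frac{I{\left(-7 \right)} + 12425}{-16548 + L{\left(P \right)}} = \frac{-7 + 12425}{-16548 - 6} = \frac{12418}{-16554} = 12418 \left(- \frac{1}{16554}\right) = - \frac{6209}{8277}$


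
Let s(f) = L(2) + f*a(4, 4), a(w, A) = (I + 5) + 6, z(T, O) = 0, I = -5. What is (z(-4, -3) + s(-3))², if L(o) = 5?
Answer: 169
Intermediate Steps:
a(w, A) = 6 (a(w, A) = (-5 + 5) + 6 = 0 + 6 = 6)
s(f) = 5 + 6*f (s(f) = 5 + f*6 = 5 + 6*f)
(z(-4, -3) + s(-3))² = (0 + (5 + 6*(-3)))² = (0 + (5 - 18))² = (0 - 13)² = (-13)² = 169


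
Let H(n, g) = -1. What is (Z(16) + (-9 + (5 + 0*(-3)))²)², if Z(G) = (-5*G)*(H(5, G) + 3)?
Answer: 20736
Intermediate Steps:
Z(G) = -10*G (Z(G) = (-5*G)*(-1 + 3) = -5*G*2 = -10*G)
(Z(16) + (-9 + (5 + 0*(-3)))²)² = (-10*16 + (-9 + (5 + 0*(-3)))²)² = (-160 + (-9 + (5 + 0))²)² = (-160 + (-9 + 5)²)² = (-160 + (-4)²)² = (-160 + 16)² = (-144)² = 20736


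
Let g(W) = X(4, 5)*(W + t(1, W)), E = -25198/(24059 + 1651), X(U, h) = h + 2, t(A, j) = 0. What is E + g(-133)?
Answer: -11980604/12855 ≈ -931.98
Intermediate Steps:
X(U, h) = 2 + h
E = -12599/12855 (E = -25198/25710 = -25198*1/25710 = -12599/12855 ≈ -0.98009)
g(W) = 7*W (g(W) = (2 + 5)*(W + 0) = 7*W)
E + g(-133) = -12599/12855 + 7*(-133) = -12599/12855 - 931 = -11980604/12855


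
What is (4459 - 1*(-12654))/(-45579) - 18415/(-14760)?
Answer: 39116627/44849736 ≈ 0.87217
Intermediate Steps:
(4459 - 1*(-12654))/(-45579) - 18415/(-14760) = (4459 + 12654)*(-1/45579) - 18415*(-1/14760) = 17113*(-1/45579) + 3683/2952 = -17113/45579 + 3683/2952 = 39116627/44849736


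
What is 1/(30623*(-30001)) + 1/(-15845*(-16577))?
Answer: 656058058/241313515355577995 ≈ 2.7187e-9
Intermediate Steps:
1/(30623*(-30001)) + 1/(-15845*(-16577)) = (1/30623)*(-1/30001) - 1/15845*(-1/16577) = -1/918720623 + 1/262662565 = 656058058/241313515355577995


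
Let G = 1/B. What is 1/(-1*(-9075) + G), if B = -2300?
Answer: 2300/20872499 ≈ 0.00011019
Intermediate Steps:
G = -1/2300 (G = 1/(-2300) = -1/2300 ≈ -0.00043478)
1/(-1*(-9075) + G) = 1/(-1*(-9075) - 1/2300) = 1/(9075 - 1/2300) = 1/(20872499/2300) = 2300/20872499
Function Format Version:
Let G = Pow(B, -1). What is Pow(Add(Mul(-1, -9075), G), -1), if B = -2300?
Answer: Rational(2300, 20872499) ≈ 0.00011019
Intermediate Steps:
G = Rational(-1, 2300) (G = Pow(-2300, -1) = Rational(-1, 2300) ≈ -0.00043478)
Pow(Add(Mul(-1, -9075), G), -1) = Pow(Add(Mul(-1, -9075), Rational(-1, 2300)), -1) = Pow(Add(9075, Rational(-1, 2300)), -1) = Pow(Rational(20872499, 2300), -1) = Rational(2300, 20872499)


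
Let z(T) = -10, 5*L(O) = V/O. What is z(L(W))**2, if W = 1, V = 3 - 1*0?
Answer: 100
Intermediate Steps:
V = 3 (V = 3 + 0 = 3)
L(O) = 3/(5*O) (L(O) = (3/O)/5 = 3/(5*O))
z(L(W))**2 = (-10)**2 = 100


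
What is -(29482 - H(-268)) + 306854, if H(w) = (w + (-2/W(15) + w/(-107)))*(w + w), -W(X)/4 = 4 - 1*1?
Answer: 134687800/321 ≈ 4.1959e+5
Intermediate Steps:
W(X) = -12 (W(X) = -4*(4 - 1*1) = -4*(4 - 1) = -4*3 = -12)
H(w) = 2*w*(⅙ + 106*w/107) (H(w) = (w + (-2/(-12) + w/(-107)))*(w + w) = (w + (-2*(-1/12) + w*(-1/107)))*(2*w) = (w + (⅙ - w/107))*(2*w) = (⅙ + 106*w/107)*(2*w) = 2*w*(⅙ + 106*w/107))
-(29482 - H(-268)) + 306854 = -(29482 - (-268)*(107 + 636*(-268))/321) + 306854 = -(29482 - (-268)*(107 - 170448)/321) + 306854 = -(29482 - (-268)*(-170341)/321) + 306854 = -(29482 - 1*45651388/321) + 306854 = -(29482 - 45651388/321) + 306854 = -1*(-36187666/321) + 306854 = 36187666/321 + 306854 = 134687800/321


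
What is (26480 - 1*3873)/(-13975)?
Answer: -1739/1075 ≈ -1.6177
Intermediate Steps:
(26480 - 1*3873)/(-13975) = (26480 - 3873)*(-1/13975) = 22607*(-1/13975) = -1739/1075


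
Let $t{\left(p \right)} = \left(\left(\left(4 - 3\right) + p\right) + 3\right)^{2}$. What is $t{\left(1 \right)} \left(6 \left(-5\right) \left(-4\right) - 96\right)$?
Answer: $600$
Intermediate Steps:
$t{\left(p \right)} = \left(4 + p\right)^{2}$ ($t{\left(p \right)} = \left(\left(1 + p\right) + 3\right)^{2} = \left(4 + p\right)^{2}$)
$t{\left(1 \right)} \left(6 \left(-5\right) \left(-4\right) - 96\right) = \left(4 + 1\right)^{2} \left(6 \left(-5\right) \left(-4\right) - 96\right) = 5^{2} \left(\left(-30\right) \left(-4\right) - 96\right) = 25 \left(120 - 96\right) = 25 \cdot 24 = 600$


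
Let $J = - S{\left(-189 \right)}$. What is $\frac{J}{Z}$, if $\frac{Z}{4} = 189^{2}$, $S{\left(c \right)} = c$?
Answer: $\frac{1}{756} \approx 0.0013228$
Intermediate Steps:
$J = 189$ ($J = \left(-1\right) \left(-189\right) = 189$)
$Z = 142884$ ($Z = 4 \cdot 189^{2} = 4 \cdot 35721 = 142884$)
$\frac{J}{Z} = \frac{189}{142884} = 189 \cdot \frac{1}{142884} = \frac{1}{756}$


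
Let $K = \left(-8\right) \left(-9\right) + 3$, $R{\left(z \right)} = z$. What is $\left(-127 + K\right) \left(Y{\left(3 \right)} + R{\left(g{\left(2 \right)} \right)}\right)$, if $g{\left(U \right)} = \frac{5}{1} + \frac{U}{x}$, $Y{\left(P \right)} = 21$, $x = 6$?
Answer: $- \frac{4108}{3} \approx -1369.3$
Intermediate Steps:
$g{\left(U \right)} = 5 + \frac{U}{6}$ ($g{\left(U \right)} = \frac{5}{1} + \frac{U}{6} = 5 \cdot 1 + U \frac{1}{6} = 5 + \frac{U}{6}$)
$K = 75$ ($K = 72 + 3 = 75$)
$\left(-127 + K\right) \left(Y{\left(3 \right)} + R{\left(g{\left(2 \right)} \right)}\right) = \left(-127 + 75\right) \left(21 + \left(5 + \frac{1}{6} \cdot 2\right)\right) = - 52 \left(21 + \left(5 + \frac{1}{3}\right)\right) = - 52 \left(21 + \frac{16}{3}\right) = \left(-52\right) \frac{79}{3} = - \frac{4108}{3}$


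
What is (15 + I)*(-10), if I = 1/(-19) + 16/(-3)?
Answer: -5480/57 ≈ -96.140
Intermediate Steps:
I = -307/57 (I = 1*(-1/19) + 16*(-⅓) = -1/19 - 16/3 = -307/57 ≈ -5.3860)
(15 + I)*(-10) = (15 - 307/57)*(-10) = (548/57)*(-10) = -5480/57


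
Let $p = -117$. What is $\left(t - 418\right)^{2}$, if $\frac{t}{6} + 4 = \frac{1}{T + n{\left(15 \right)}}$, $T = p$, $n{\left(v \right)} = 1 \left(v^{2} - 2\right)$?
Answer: $\frac{548636929}{2809} \approx 1.9531 \cdot 10^{5}$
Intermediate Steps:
$n{\left(v \right)} = -2 + v^{2}$ ($n{\left(v \right)} = 1 \left(-2 + v^{2}\right) = -2 + v^{2}$)
$T = -117$
$t = - \frac{1269}{53}$ ($t = -24 + \frac{6}{-117 - \left(2 - 15^{2}\right)} = -24 + \frac{6}{-117 + \left(-2 + 225\right)} = -24 + \frac{6}{-117 + 223} = -24 + \frac{6}{106} = -24 + 6 \cdot \frac{1}{106} = -24 + \frac{3}{53} = - \frac{1269}{53} \approx -23.943$)
$\left(t - 418\right)^{2} = \left(- \frac{1269}{53} - 418\right)^{2} = \left(- \frac{23423}{53}\right)^{2} = \frac{548636929}{2809}$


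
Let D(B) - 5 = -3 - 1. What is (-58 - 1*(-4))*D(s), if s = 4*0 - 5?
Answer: -54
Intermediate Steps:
s = -5 (s = 0 - 5 = -5)
D(B) = 1 (D(B) = 5 + (-3 - 1) = 5 - 4 = 1)
(-58 - 1*(-4))*D(s) = (-58 - 1*(-4))*1 = (-58 + 4)*1 = -54*1 = -54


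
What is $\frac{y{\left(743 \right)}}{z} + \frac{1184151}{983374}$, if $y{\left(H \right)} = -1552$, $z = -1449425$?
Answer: $\frac{1717864259623}{1425326859950} \approx 1.2052$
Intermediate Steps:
$\frac{y{\left(743 \right)}}{z} + \frac{1184151}{983374} = - \frac{1552}{-1449425} + \frac{1184151}{983374} = \left(-1552\right) \left(- \frac{1}{1449425}\right) + 1184151 \cdot \frac{1}{983374} = \frac{1552}{1449425} + \frac{1184151}{983374} = \frac{1717864259623}{1425326859950}$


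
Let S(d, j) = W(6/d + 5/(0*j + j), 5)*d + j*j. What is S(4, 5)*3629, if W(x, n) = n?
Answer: 163305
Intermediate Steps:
S(d, j) = j**2 + 5*d (S(d, j) = 5*d + j*j = 5*d + j**2 = j**2 + 5*d)
S(4, 5)*3629 = (5**2 + 5*4)*3629 = (25 + 20)*3629 = 45*3629 = 163305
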